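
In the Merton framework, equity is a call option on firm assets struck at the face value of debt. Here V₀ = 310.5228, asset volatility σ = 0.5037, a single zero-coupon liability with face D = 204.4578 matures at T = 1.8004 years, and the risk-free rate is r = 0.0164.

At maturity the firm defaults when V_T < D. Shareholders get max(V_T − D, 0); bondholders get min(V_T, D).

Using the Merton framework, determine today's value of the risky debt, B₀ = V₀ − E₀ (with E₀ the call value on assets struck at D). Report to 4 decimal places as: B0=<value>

B0=173.7480

Apply the equity-as-call identities (strike 204.4578, horizon 1.8004 years):
d₁ = [ln(V₀/D) + (r + σ²/2)T] / (σ√T)
   = [ln(310.5228/204.4578) + (0.0164 + 0.5·0.5037²)·1.8004] / (0.5037·√1.8004)
   = [0.417896 + 0.257920] / 0.675860 = 0.999935
d₂ = d₁ − σ√T = 0.999935 − 0.675860 = 0.324075
N(d₁) = 0.841329,  N(d₂) = 0.627059,  e^(−rT) = 0.970905
E₀ = V₀·N(d₁) − D·e^(−rT)·N(d₂)
   = 310.5228·0.841329 − 204.4578·0.970905·0.627059 = 136.774805
B₀ = V₀ − E₀ = 310.5228 − 136.774805 = 173.747995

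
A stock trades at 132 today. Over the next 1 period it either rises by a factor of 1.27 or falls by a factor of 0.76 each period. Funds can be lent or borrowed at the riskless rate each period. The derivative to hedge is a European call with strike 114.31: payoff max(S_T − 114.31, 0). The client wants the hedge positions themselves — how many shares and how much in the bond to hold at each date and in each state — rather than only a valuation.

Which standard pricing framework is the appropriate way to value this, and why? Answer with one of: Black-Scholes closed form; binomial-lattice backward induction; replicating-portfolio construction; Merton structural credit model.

framework: replicating-portfolio construction

Key observation: the mandate to exhibit the hedge at every date and state singles out the replicating-portfolio construction on the 1-period tree with factors 1.27 and 0.76 from 132.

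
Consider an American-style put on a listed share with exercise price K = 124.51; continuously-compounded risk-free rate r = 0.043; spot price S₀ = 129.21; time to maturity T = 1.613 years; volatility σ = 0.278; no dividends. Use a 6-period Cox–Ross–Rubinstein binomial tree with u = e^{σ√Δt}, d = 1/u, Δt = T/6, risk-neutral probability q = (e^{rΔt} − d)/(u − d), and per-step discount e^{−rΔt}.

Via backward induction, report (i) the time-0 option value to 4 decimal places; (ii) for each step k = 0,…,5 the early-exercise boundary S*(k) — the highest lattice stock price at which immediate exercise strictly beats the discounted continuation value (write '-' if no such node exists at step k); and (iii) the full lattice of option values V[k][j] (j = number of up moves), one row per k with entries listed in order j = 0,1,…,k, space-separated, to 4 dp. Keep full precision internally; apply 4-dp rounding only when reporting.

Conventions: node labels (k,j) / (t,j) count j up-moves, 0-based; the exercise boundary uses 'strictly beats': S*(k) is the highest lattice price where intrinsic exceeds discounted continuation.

params: Δt=0.26883 u=1.15505 d=0.86577 q=0.50422 e^(-rΔt)=0.98851
t_6 payoffs: 70.0974 51.9164 27.6605 0.0000 0.0000 0.0000 0.0000
t_5: node(5,0) S=62.8491 payoff=61.6609 vs cont=60.2299 → 61.6609 [stop]  node(5,1) S=83.8490 payoff=40.6610 vs cont=39.2300 → 40.6610 [stop]  node(5,2) S=111.8656 payoff=12.6444 vs cont=13.5559 → 13.5559 [wait]  node(5,3) S=149.2436 payoff=0.0000 vs cont=0.0000 → 0.0000 [wait]  node(5,4) S=199.1107 payoff=0.0000 vs cont=0.0000 → 0.0000 [wait]  node(5,5) S=265.6400 payoff=0.0000 vs cont=0.0000 → 0.0000 [wait]  ⇒ S*(5)=83.8490
t_4: node(4,0) S=72.5936 payoff=51.9164 vs cont=50.4854 → 51.9164 [stop]  node(4,1) S=96.8495 payoff=27.6605 vs cont=26.6839 → 27.6605 [stop]  node(4,2) S=129.2100 payoff=0.0000 vs cont=6.6435 → 6.6435 [wait]  node(4,3) S=172.3833 payoff=0.0000 vs cont=0.0000 → 0.0000 [wait]  node(4,4) S=229.9821 payoff=0.0000 vs cont=0.0000 → 0.0000 [wait]  ⇒ S*(4)=96.8495
t_3: node(3,0) S=83.8490 payoff=40.6610 vs cont=39.2300 → 40.6610 [stop]  node(3,1) S=111.8656 payoff=12.6444 vs cont=16.8672 → 16.8672 [wait]  node(3,2) S=149.2436 payoff=0.0000 vs cont=3.2559 → 3.2559 [wait]  node(3,3) S=199.1107 payoff=0.0000 vs cont=0.0000 → 0.0000 [wait]  ⇒ S*(3)=83.8490
t_2: node(2,0) S=96.8495 payoff=27.6605 vs cont=28.3343 → 28.3343 [wait]  node(2,1) S=129.2100 payoff=0.0000 vs cont=9.8891 → 9.8891 [wait]  node(2,2) S=172.3833 payoff=0.0000 vs cont=1.5956 → 1.5956 [wait]  ⇒ S*(2)=-
t_1: node(1,0) S=111.8656 payoff=12.6444 vs cont=18.8151 → 18.8151 [wait]  node(1,1) S=149.2436 payoff=0.0000 vs cont=5.6418 → 5.6418 [wait]  ⇒ S*(1)=-
t_0: node(0,0) S=129.2100 payoff=0.0000 vs cont=12.0330 → 12.0330 [wait]  ⇒ S*(0)=-

price = 12.0330
boundary = - - - 83.8490 96.8495 83.8490
tree:
12.0330
18.8151 5.6418
28.3343 9.8891 1.5956
40.6610 16.8672 3.2559 0.0000
51.9164 27.6605 6.6435 0.0000 0.0000
61.6609 40.6610 13.5559 0.0000 0.0000 0.0000
70.0974 51.9164 27.6605 0.0000 0.0000 0.0000 0.0000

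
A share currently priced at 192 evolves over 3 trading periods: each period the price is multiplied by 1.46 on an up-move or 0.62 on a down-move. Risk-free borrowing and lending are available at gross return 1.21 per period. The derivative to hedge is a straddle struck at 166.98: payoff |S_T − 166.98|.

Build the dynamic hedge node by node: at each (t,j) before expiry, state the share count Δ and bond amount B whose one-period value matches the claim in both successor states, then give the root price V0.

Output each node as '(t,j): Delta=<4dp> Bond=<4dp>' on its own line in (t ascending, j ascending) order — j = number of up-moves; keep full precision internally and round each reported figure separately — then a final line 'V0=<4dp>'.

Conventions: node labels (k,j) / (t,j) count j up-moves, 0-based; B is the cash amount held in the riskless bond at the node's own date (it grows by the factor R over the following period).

(0,0): Delta=0.7438 Bond=-28.9715
(1,0): Delta=0.0074 Bond=52.6038
(1,1): Delta=0.8763 Bond=-72.1993
(2,0): Delta=-1.0000 Bond=138.0000
(2,1): Delta=0.1886 Bond=32.1466
(2,2): Delta=1.0000 Bond=-138.0000
V0=113.8313

No-arbitrage ⇒ martingale measure with p* = (R−d)/(u−d) = 0.7024.
Expiry values: V(3,0)=121.2210, V(3,1)=59.2250, V(3,2)=86.7657, V(3,3)=430.5501
(2,0): S=73.8048. Δ = (V_up−V_dn)/(S_up−S_dn) = (59.2250−121.2210)/(107.7550−45.7590) = -1.0000. V = [p*·59.2250 + (1−p*)·121.2210]/1.21 = 64.1952. B = V − Δ·S = 138.0000.
(2,1): S=173.7984. Δ = (V_up−V_dn)/(S_up−S_dn) = (86.7657−59.2250)/(253.7457−107.7550) = 0.1886. V = [p*·86.7657 + (1−p*)·59.2250]/1.21 = 64.9331. B = V − Δ·S = 32.1466.
(2,2): S=409.2672. Δ = (V_up−V_dn)/(S_up−S_dn) = (430.5501−86.7657)/(597.5301−253.7457) = 1.0000. V = [p*·430.5501 + (1−p*)·86.7657]/1.21 = 271.2672. B = V − Δ·S = -138.0000.
(1,0): S=119.0400. Δ = (V_up−V_dn)/(S_up−S_dn) = (64.9331−64.1952)/(173.7984−73.8048) = 0.0074. V = [p*·64.9331 + (1−p*)·64.1952]/1.21 = 53.4822. B = V − Δ·S = 52.6038.
(1,1): S=280.3200. Δ = (V_up−V_dn)/(S_up−S_dn) = (271.2672−64.9331)/(409.2672−173.7984) = 0.8763. V = [p*·271.2672 + (1−p*)·64.9331]/1.21 = 173.4366. B = V − Δ·S = -72.1993.
(0,0): S=192.0000. Δ = (V_up−V_dn)/(S_up−S_dn) = (173.4366−53.4822)/(280.3200−119.0400) = 0.7438. V = [p*·173.4366 + (1−p*)·53.4822]/1.21 = 113.8313. B = V − Δ·S = -28.9715.
Verification: the root portfolio costs Δ(0,0)·S0 + B(0,0) = 113.8313, matching V0.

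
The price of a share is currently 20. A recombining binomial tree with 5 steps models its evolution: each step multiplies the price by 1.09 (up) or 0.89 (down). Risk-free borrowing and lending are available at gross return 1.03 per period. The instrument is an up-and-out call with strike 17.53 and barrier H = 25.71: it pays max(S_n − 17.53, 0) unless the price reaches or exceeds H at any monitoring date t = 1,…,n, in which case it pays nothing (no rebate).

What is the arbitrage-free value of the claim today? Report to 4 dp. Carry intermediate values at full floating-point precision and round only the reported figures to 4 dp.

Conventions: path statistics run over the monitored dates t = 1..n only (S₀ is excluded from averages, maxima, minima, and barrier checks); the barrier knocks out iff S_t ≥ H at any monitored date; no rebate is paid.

Set p* = 0.7000 (from d < R < u); the path-dependent value is the discounted p*-expectation over all price paths.
Enumerate all 2^5 = 32 price paths (U = up ×1.09, D = down ×0.89); each path with k up-moves has probability p*^k·(1−p*)^(5−k).
DDDDD: M=17.8000, payoff=0.0000, prob=0.002430
UDDDD: M=21.8000, payoff=0.0000, prob=0.005670
DUDDD: M=19.4020, payoff=0.0000, prob=0.005670
UUDDD: M=23.7620, payoff=0.0000, prob=0.013230
DDUDD: M=17.8000, payoff=0.0000, prob=0.005670
UDUDD: M=21.8000, payoff=0.0000, prob=0.013230
DUUDD: M=21.1482, payoff=0.0000, prob=0.013230
UUUDD: M=25.9006, payoff=0.0000, prob=0.030870
DDDUD: M=17.8000, payoff=0.0000, prob=0.005670
UDDUD: M=21.8000, payoff=0.0000, prob=0.013230
DUDUD: M=19.4020, payoff=0.0000, prob=0.013230
UUDUD: M=23.7620, payoff=2.9858, prob=0.030870
DDUUD: M=18.8219, payoff=0.0000, prob=0.013230
UDUUD: M=23.0515, payoff=2.9858, prob=0.030870
DUUUD: M=23.0515, payoff=2.9858, prob=0.030870
UUUUD: M=28.2316, payoff=0.0000, prob=0.072030
DDDDU: M=17.8000, payoff=0.0000, prob=0.005670
UDDDU: M=21.8000, payoff=0.0000, prob=0.013230
DUDDU: M=19.4020, payoff=0.0000, prob=0.013230
UUDDU: M=23.7620, payoff=2.9858, prob=0.030870
DDUDU: M=17.8000, payoff=0.0000, prob=0.013230
UDUDU: M=21.8000, payoff=2.9858, prob=0.030870
DUUDU: M=21.1482, payoff=2.9858, prob=0.030870
UUUDU: M=25.9006, payoff=0.0000, prob=0.072030
DDDUU: M=17.8000, payoff=0.0000, prob=0.013230
UDDUU: M=21.8000, payoff=2.9858, prob=0.030870
DUDUU: M=20.5158, payoff=2.9858, prob=0.030870
UUDUU: M=25.1262, payoff=7.5962, prob=0.072030
DDUUU: M=20.5158, payoff=2.9858, prob=0.030870
UDUUU: M=25.1262, payoff=7.5962, prob=0.072030
DUUUU: M=25.1262, payoff=7.5962, prob=0.072030
UUUUU: M=30.7725, payoff=0.0000, prob=0.168070
Price = Σ prob·payoff / R^5 = 2.471011 / 1.159274 = 2.1315

price = 2.1315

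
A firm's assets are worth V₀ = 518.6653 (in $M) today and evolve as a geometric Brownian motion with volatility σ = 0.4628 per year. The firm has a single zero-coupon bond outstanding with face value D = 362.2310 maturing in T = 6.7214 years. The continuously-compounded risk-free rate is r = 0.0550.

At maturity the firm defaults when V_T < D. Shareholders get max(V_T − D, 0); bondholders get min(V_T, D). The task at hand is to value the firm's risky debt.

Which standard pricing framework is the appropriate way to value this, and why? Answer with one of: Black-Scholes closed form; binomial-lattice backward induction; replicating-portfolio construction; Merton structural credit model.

framework: Merton structural credit model

Key observation: the data describe a firm's assets (V₀ = 518.6653, GBM) and a single zero-coupon debt of face 362.2310, so credit quantities follow from equity-as-call in the structural model.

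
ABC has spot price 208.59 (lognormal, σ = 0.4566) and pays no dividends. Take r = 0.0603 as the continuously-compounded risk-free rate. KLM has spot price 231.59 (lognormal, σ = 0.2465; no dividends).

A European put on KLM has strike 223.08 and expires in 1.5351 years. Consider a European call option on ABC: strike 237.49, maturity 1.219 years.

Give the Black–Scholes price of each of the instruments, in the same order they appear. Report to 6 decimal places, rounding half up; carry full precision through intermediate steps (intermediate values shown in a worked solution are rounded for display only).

price(KLM put K=223.08) = 14.611758
price(ABC call K=237.49) = 36.937106

[KLM put K=223.08]
σ√T = 0.2465·√1.5351 = 0.305411
d₁ = (ln(S/K) + (r+σ²/2)T) / (σ√T) = (ln(231.59/223.08) + (0.0603+0.2465²/2)·1.5351) / 0.305411 = (0.037438 + 0.139205) / 0.305411 = 0.578376
d₂ = d₁ − σ√T = 0.578376 − 0.305411 = 0.272965
e^{−rT} = 0.911589
N(−d₁) = 0.281505,  N(−d₂) = 0.392440
price = K·e^{−rT}·N(−d₂) − S·N(−d₁) = 79.805514 − 65.193756 = 14.611758
[ABC call K=237.49]
σ√T = 0.4566·√1.219 = 0.504124
d₁ = (ln(S/K) + (r+σ²/2)T) / (σ√T) = (ln(208.59/237.49) + (0.0603+0.4566²/2)·1.219) / 0.504124 = (-0.129755 + 0.200576) / 0.504124 = 0.140484
d₂ = d₁ − σ√T = 0.140484 − 0.504124 = -0.363640
e^{−rT} = 0.929131
N(d₁) = 0.555861,  N(d₂) = 0.358063
price = S·N(d₁) − K·e^{−rT}·N(d₂) = 115.947104 − 79.009999 = 36.937106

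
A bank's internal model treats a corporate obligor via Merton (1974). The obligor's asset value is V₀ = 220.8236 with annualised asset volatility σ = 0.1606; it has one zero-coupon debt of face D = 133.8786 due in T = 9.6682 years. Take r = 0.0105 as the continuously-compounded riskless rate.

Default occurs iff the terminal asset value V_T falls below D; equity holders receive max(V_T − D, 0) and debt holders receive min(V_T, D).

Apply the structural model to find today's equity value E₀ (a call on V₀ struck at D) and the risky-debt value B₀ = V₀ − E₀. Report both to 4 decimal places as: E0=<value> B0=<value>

With assets at 220.8236 and a single debt payment of 133.8786 at 9.6682 years:
d₁ = [ln(V₀/D) + (r + σ²/2)T] / (σ√T)
   = [ln(220.8236/133.8786) + (0.0105 + 0.5·0.1606²)·9.6682] / (0.1606·√9.6682)
   = [0.500431 + 0.226199] / 0.499365 = 1.455107
d₂ = d₁ − σ√T = 1.455107 − 0.499365 = 0.955741
N(d₁) = 0.927180,  N(d₂) = 0.830399,  e^(−rT) = 0.903467
E₀ = V₀·N(d₁) − D·e^(−rT)·N(d₂)
   = 220.8236·0.927180 − 133.8786·0.903467·0.830399 = 104.302525
B₀ = V₀ − E₀ = 220.8236 − 104.302525 = 116.521075

E0=104.3025 B0=116.5211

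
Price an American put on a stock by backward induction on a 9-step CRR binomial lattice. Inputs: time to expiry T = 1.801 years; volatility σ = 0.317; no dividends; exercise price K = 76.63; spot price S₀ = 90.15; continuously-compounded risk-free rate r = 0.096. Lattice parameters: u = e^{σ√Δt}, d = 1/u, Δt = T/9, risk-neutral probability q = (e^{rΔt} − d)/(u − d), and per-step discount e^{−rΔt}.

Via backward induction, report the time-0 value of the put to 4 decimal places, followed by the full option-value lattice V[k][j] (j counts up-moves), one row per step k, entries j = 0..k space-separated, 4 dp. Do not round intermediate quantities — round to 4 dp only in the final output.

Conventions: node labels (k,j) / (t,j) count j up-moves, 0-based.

price = 4.5196
tree:
4.5196
7.3440 2.2073
11.5985 3.8803 0.8204
17.7173 6.6547 1.5884 0.1768
25.5062 11.0690 3.0256 0.3858 0.0000
32.2653 17.7173 5.6415 0.8417 0.0000 0.0000
38.1308 25.5062 10.2146 1.8364 0.0000 0.0000 0.0000
43.2208 32.2653 17.7173 4.0067 0.0000 0.0000 0.0000 0.0000
47.6378 38.1308 25.5062 8.7418 0.0000 0.0000 0.0000 0.0000 0.0000
51.4709 43.2208 32.2653 17.7173 0.0000 0.0000 0.0000 0.0000 0.0000 0.0000

Δt=0.20011, u=1.15235, d=0.86779, q=0.53277, disc=e^(-rΔt)=0.98097
k=9 terminal: V=max(K-S,0) → 51.4709 43.2208 32.2653 17.7173 0.0000 0.0000 0.0000 0.0000 0.0000 0.0000
k=8: j=0 S=28.9922 intr=47.6378 cont=46.1798 V=47.6378[EX]; j=1 S=38.4992 intr=38.1308 cont=36.6727 V=38.1308[EX]; j=2 S=51.1238 intr=25.5062 cont=24.0481 V=25.5062[EX]; j=3 S=67.8882 intr=8.7418 cont=8.1206 V=8.7418[EX]; j=4 S=90.1500 intr=0.0000 cont=0.0000 V=0.0000[hold]; j=5 S=119.7118 intr=0.0000 cont=0.0000 V=0.0000[hold]; j=6 S=158.9674 intr=0.0000 cont=0.0000 V=0.0000[hold]; j=7 S=211.0957 intr=0.0000 cont=0.0000 V=0.0000[hold]; j=8 S=280.3177 intr=0.0000 cont=0.0000 V=0.0000[hold]
k=7: j=0 S=33.4092 intr=43.2208 cont=41.7627 V=43.2208[EX]; j=1 S=44.3647 intr=32.2653 cont=30.8072 V=32.2653[EX]; j=2 S=58.9127 intr=17.7173 cont=16.2592 V=17.7173[EX]; j=3 S=78.2312 intr=0.0000 cont=4.0067 V=4.0067[hold]; j=4 S=103.8846 intr=0.0000 cont=0.0000 V=0.0000[hold]; j=5 S=137.9503 intr=0.0000 cont=0.0000 V=0.0000[hold]; j=6 S=183.1866 intr=0.0000 cont=0.0000 V=0.0000[hold]; j=7 S=243.2568 intr=0.0000 cont=0.0000 V=0.0000[hold]
k=6: j=0 S=38.4992 intr=38.1308 cont=36.6727 V=38.1308[EX]; j=1 S=51.1238 intr=25.5062 cont=24.0481 V=25.5062[EX]; j=2 S=67.8882 intr=8.7418 cont=10.2146 V=10.2146[hold]; j=3 S=90.1500 intr=0.0000 cont=1.8364 V=1.8364[hold]; j=4 S=119.7118 intr=0.0000 cont=0.0000 V=0.0000[hold]; j=5 S=158.9674 intr=0.0000 cont=0.0000 V=0.0000[hold]; j=6 S=211.0957 intr=0.0000 cont=0.0000 V=0.0000[hold]
k=5: j=0 S=44.3647 intr=32.2653 cont=30.8072 V=32.2653[EX]; j=1 S=58.9127 intr=17.7173 cont=17.0290 V=17.7173[EX]; j=2 S=78.2312 intr=0.0000 cont=5.6415 V=5.6415[hold]; j=3 S=103.8846 intr=0.0000 cont=0.8417 V=0.8417[hold]; j=4 S=137.9503 intr=0.0000 cont=0.0000 V=0.0000[hold]; j=5 S=183.1866 intr=0.0000 cont=0.0000 V=0.0000[hold]
k=4: j=0 S=51.1238 intr=25.5062 cont=24.0481 V=25.5062[EX]; j=1 S=67.8882 intr=8.7418 cont=11.0690 V=11.0690[hold]; j=2 S=90.1500 intr=0.0000 cont=3.0256 V=3.0256[hold]; j=3 S=119.7118 intr=0.0000 cont=0.3858 V=0.3858[hold]; j=4 S=158.9674 intr=0.0000 cont=0.0000 V=0.0000[hold]
k=3: j=0 S=58.9127 intr=17.7173 cont=17.4755 V=17.7173[EX]; j=1 S=78.2312 intr=0.0000 cont=6.6547 V=6.6547[hold]; j=2 S=103.8846 intr=0.0000 cont=1.5884 V=1.5884[hold]; j=3 S=137.9503 intr=0.0000 cont=0.1768 V=0.1768[hold]
k=2: j=0 S=67.8882 intr=8.7418 cont=11.5985 V=11.5985[hold]; j=1 S=90.1500 intr=0.0000 cont=3.8803 V=3.8803[hold]; j=2 S=119.7118 intr=0.0000 cont=0.8204 V=0.8204[hold]
k=1: j=0 S=78.2312 intr=0.0000 cont=7.3440 V=7.3440[hold]; j=1 S=103.8846 intr=0.0000 cont=2.2073 V=2.2073[hold]
k=0: j=0 S=90.1500 intr=0.0000 cont=4.5196 V=4.5196[hold]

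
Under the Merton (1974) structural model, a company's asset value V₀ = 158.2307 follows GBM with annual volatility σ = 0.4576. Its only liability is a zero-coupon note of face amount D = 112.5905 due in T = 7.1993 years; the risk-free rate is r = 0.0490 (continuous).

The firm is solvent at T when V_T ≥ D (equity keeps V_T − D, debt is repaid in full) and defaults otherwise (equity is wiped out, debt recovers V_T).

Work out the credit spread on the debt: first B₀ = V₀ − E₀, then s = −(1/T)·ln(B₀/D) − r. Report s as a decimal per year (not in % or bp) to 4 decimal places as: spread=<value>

Apply the equity-as-call identities (strike 112.5905, horizon 7.1993 years):
d₁ = [ln(V₀/D) + (r + σ²/2)T] / (σ√T)
   = [ln(158.2307/112.5905) + (0.0490 + 0.5·0.4576²)·7.1993] / (0.4576·√7.1993)
   = [0.340297 + 1.106524] / 1.227810 = 1.178375
d₂ = d₁ − σ√T = 1.178375 − 1.227810 = -0.049435
N(d₁) = 0.880677,  N(d₂) = 0.480287,  e^(−rT) = 0.702742
E₀ = V₀·N(d₁) − D·e^(−rT)·N(d₂)
   = 158.2307·0.880677 − 112.5905·0.702742·0.480287 = 101.348807
B₀ = V₀ − E₀ = 158.2307 − 101.348807 = 56.881893
spread = −(1/T)·ln(B₀/D) − r = −(1/7.1993)·ln(56.881893/112.5905) − 0.0490 = 0.04583981

spread=0.0458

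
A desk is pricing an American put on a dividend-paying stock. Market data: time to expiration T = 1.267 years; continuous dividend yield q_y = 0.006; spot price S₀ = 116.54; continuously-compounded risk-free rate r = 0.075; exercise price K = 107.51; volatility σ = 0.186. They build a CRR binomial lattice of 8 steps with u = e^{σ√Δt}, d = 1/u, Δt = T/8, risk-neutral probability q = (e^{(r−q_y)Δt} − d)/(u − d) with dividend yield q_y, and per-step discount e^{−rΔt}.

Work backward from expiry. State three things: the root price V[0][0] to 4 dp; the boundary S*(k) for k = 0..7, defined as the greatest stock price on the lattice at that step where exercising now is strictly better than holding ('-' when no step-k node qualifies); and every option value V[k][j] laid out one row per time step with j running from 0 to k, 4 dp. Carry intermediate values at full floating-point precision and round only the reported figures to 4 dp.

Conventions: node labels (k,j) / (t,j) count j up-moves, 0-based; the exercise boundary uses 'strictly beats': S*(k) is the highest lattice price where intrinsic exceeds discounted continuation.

price = 3.2265
boundary = - - - 93.3327 86.6736 93.3327 86.6736 93.3327
tree:
3.2265
5.4498 1.5181
8.9409 2.7752 0.5454
14.1773 4.9458 1.0991 0.1144
20.8364 8.5407 2.1774 0.2605 0.0000
27.0204 14.1773 4.2170 0.5932 0.0000 0.0000
32.7631 20.8364 7.9145 1.3509 0.0000 0.0000 0.0000
38.0962 27.0204 14.1773 3.0766 0.0000 0.0000 0.0000 0.0000
43.0487 32.7631 20.8364 7.0065 0.0000 0.0000 0.0000 0.0000 0.0000

Δt=0.15837, u=1.07683, d=0.92865, q=0.55566, disc=e^(-rΔt)=0.98819
k=8 terminal: V=max(K-S,0) → 43.0487 32.7631 20.8364 7.0065 0.0000 0.0000 0.0000 0.0000 0.0000
k=7: j=0 S=69.4138 intr=38.0962 cont=36.8926 V=38.0962[EX]; j=1 S=80.4896 intr=27.0204 cont=25.8273 V=27.0204[EX]; j=2 S=93.3327 intr=14.1773 cont=12.9965 V=14.1773[EX]; j=3 S=108.2251 intr=0.0000 cont=3.0766 V=3.0766[hold]; j=4 S=125.4937 intr=0.0000 cont=0.0000 V=0.0000[hold]; j=5 S=145.5178 intr=0.0000 cont=0.0000 V=0.0000[hold]; j=6 S=168.7369 intr=0.0000 cont=0.0000 V=0.0000[hold]; j=7 S=195.6609 intr=0.0000 cont=0.0000 V=0.0000[hold]  S*(7)=93.3327
k=6: j=0 S=74.7469 intr=32.7631 cont=31.5647 V=32.7631[EX]; j=1 S=86.6736 intr=20.8364 cont=19.6492 V=20.8364[EX]; j=2 S=100.5035 intr=7.0065 cont=7.9145 V=7.9145[hold]; j=3 S=116.5400 intr=0.0000 cont=1.3509 V=1.3509[hold]; j=4 S=135.1354 intr=0.0000 cont=0.0000 V=0.0000[hold]; j=5 S=156.6979 intr=0.0000 cont=0.0000 V=0.0000[hold]; j=6 S=181.7009 intr=0.0000 cont=0.0000 V=0.0000[hold]  S*(6)=86.6736
k=5: j=0 S=80.4896 intr=27.0204 cont=25.8273 V=27.0204[EX]; j=1 S=93.3327 intr=14.1773 cont=13.4950 V=14.1773[EX]; j=2 S=108.2251 intr=0.0000 cont=4.2170 V=4.2170[hold]; j=3 S=125.4937 intr=0.0000 cont=0.5932 V=0.5932[hold]; j=4 S=145.5178 intr=0.0000 cont=0.0000 V=0.0000[hold]; j=5 S=168.7369 intr=0.0000 cont=0.0000 V=0.0000[hold]  S*(5)=93.3327
k=4: j=0 S=86.6736 intr=20.8364 cont=19.6492 V=20.8364[EX]; j=1 S=100.5035 intr=7.0065 cont=8.5407 V=8.5407[hold]; j=2 S=116.5400 intr=0.0000 cont=2.1774 V=2.1774[hold]; j=3 S=135.1354 intr=0.0000 cont=0.2605 V=0.2605[hold]; j=4 S=156.6979 intr=0.0000 cont=0.0000 V=0.0000[hold]  S*(4)=86.6736
k=3: j=0 S=93.3327 intr=14.1773 cont=13.8389 V=14.1773[EX]; j=1 S=108.2251 intr=0.0000 cont=4.9458 V=4.9458[hold]; j=2 S=125.4937 intr=0.0000 cont=1.0991 V=1.0991[hold]; j=3 S=145.5178 intr=0.0000 cont=0.1144 V=0.1144[hold]  S*(3)=93.3327
k=2: j=0 S=100.5035 intr=7.0065 cont=8.9409 V=8.9409[hold]; j=1 S=116.5400 intr=0.0000 cont=2.7752 V=2.7752[hold]; j=2 S=135.1354 intr=0.0000 cont=0.5454 V=0.5454[hold]  S*(2)=-
k=1: j=0 S=108.2251 intr=0.0000 cont=5.4498 V=5.4498[hold]; j=1 S=125.4937 intr=0.0000 cont=1.5181 V=1.5181[hold]  S*(1)=-
k=0: j=0 S=116.5400 intr=0.0000 cont=3.2265 V=3.2265[hold]  S*(0)=-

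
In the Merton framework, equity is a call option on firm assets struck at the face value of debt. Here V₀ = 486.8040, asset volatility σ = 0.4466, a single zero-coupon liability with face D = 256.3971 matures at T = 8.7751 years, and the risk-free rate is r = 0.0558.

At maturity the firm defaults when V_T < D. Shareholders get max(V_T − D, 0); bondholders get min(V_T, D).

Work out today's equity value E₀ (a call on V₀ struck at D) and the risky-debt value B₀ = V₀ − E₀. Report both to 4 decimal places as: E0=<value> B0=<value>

Equity is a call on the firm's assets struck at D = 256.3971:
d₁ = [ln(V₀/D) + (r + σ²/2)T] / (σ√T)
   = [ln(486.8040/256.3971) + (0.0558 + 0.5·0.4466²)·8.7751] / (0.4466·√8.7751)
   = [0.641134 + 1.364754] / 1.322954 = 1.516219
d₂ = d₁ − σ√T = 1.516219 − 1.322954 = 0.193265
N(d₁) = 0.935268,  N(d₂) = 0.576624,  e^(−rT) = 0.612840
E₀ = V₀·N(d₁) − D·e^(−rT)·N(d₂)
   = 486.8040·0.935268 − 256.3971·0.612840·0.576624 = 364.686933
B₀ = V₀ − E₀ = 486.8040 − 364.686933 = 122.117067

E0=364.6869 B0=122.1171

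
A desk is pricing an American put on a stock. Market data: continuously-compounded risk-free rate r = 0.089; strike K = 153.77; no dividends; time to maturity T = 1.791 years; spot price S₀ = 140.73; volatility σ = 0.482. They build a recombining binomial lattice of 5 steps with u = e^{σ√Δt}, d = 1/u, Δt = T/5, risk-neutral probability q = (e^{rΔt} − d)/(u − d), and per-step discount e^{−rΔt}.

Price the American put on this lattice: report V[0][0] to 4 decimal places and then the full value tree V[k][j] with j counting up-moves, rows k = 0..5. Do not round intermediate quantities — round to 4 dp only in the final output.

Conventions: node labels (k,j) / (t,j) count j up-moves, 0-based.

params: Δt=0.35820 u=1.33439 d=0.74940 q=0.48375 e^(-rΔt)=0.96862
t_5 payoffs: 120.5064 94.5408 48.3063 0.0000 0.0000 0.0000
k=4: node(4,0) S=44.3867 payoff=109.3833 vs cont=104.5585 → 109.3833 [stop]  node(4,1) S=79.0350 payoff=74.7350 vs cont=69.9101 → 74.7350 [stop]  node(4,2) S=140.7300 payoff=13.0400 vs cont=24.1556 → 24.1556 [wait]  node(4,3) S=250.5843 payoff=0.0000 vs cont=0.0000 → 0.0000 [wait]  node(4,4) S=446.1912 payoff=0.0000 vs cont=0.0000 → 0.0000 [wait]
k=3: node(3,0) S=59.2292 payoff=94.5408 vs cont=89.7159 → 94.5408 [stop]  node(3,1) S=105.4637 payoff=48.3063 vs cont=48.6899 → 48.6899 [wait]  node(3,2) S=187.7890 payoff=0.0000 vs cont=12.0790 → 12.0790 [wait]  node(3,3) S=334.3778 payoff=0.0000 vs cont=0.0000 → 0.0000 [wait]
k=2: node(2,0) S=79.0350 payoff=74.7350 vs cont=70.0899 → 74.7350 [stop]  node(2,1) S=140.7300 payoff=13.0400 vs cont=30.0073 → 30.0073 [wait]  node(2,2) S=250.5843 payoff=0.0000 vs cont=6.0401 → 6.0401 [wait]
k=1: node(1,0) S=105.4637 payoff=48.3063 vs cont=51.4318 → 51.4318 [wait]  node(1,1) S=187.7890 payoff=0.0000 vs cont=17.8354 → 17.8354 [wait]
k=0: node(0,0) S=140.7300 payoff=13.0400 vs cont=34.0757 → 34.0757 [wait]

price = 34.0757
tree:
34.0757
51.4318 17.8354
74.7350 30.0073 6.0401
94.5408 48.6899 12.0790 0.0000
109.3833 74.7350 24.1556 0.0000 0.0000
120.5064 94.5408 48.3063 0.0000 0.0000 0.0000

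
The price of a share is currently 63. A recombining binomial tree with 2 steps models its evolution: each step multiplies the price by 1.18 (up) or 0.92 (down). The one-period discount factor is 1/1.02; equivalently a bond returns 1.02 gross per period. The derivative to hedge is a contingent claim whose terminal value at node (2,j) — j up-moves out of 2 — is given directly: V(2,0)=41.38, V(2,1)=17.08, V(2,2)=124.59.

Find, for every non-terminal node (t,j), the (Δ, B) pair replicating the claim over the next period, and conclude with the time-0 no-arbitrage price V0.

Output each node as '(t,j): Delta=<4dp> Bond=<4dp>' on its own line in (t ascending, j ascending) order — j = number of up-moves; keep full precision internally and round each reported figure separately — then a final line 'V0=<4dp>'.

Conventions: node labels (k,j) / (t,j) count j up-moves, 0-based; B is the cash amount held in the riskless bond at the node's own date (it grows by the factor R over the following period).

(0,0): Delta=1.5799 Bond=-58.9849
(1,0): Delta=-1.6125 Bond=124.8673
(1,1): Delta=5.5623 Bond=-356.2157
V0=40.5481

No-arbitrage ⇒ martingale measure with p* = (R−d)/(u−d) = 0.3846.
Terminal payoffs: V(2,0)=41.3800, V(2,1)=17.0800, V(2,2)=124.5900
Node (1,0) S=57.9600: V=(p*·17.0800+(1−p*)·41.3800)/1.02=31.4057; Δ=(17.0800−41.3800)/(68.3928−53.3232)=-1.6125; B=V−Δ·S=124.8673
Node (1,1) S=74.3400: V=(p*·124.5900+(1−p*)·17.0800)/1.02=57.2843; Δ=(124.5900−17.0800)/(87.7212−68.3928)=5.5623; B=V−Δ·S=-356.2157
Node (0,0) S=63.0000: V=(p*·57.2843+(1−p*)·31.4057)/1.02=40.5481; Δ=(57.2843−31.4057)/(74.3400−57.9600)=1.5799; B=V−Δ·S=-58.9849
As a check, the time-0 holding Δ(0,0)·S0 + B(0,0) comes to 40.5481 — exactly V0.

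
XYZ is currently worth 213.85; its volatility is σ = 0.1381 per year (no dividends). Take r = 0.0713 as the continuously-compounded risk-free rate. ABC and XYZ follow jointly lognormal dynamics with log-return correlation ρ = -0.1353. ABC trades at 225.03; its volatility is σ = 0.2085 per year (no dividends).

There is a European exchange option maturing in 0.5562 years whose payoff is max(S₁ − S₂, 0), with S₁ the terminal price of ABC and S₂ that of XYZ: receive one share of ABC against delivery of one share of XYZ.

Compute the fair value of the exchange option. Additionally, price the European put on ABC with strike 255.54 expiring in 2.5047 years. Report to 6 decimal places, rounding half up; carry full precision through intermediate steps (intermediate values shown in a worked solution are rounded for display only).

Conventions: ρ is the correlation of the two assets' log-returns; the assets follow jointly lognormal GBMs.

exchange price = 23.445649
price(ABC put K=255.54) = 23.454190

σ_eff = √(σ₁² + σ₂² − 2ρσ₁σ₂) = √(0.2085² + 0.1381² − 2·-0.1353·0.2085·0.1381) = 0.265208
d₁ = (ln(S₁/S₂) + (q₂ − q₁ + σ_eff²/2)T) / (σ_eff√T) = (ln(225.03/213.85) + (0.0 − 0.0 + 0.035168)·0.5562) / 0.197789 = 0.356537
d₂ = d₁ − σ_eff√T = 0.356537 − 0.197789 = 0.158748
N(d₁) = 0.639281,  N(d₂) = 0.563066
V = S₁·e^{−q₁T}·N(d₁) − S₂·e^{−q₂T}·N(d₂) = 143.857352 − 120.411703 = 23.445649
[vanilla: ABC put K=255.54]
σ√T = 0.2085·√2.5047 = 0.329977
d₁ = (ln(S/K) + (r+σ²/2)T) / (σ√T) = (ln(225.03/255.54) + (0.0713+0.2085²/2)·2.5047) / 0.329977 = (-0.127145 + 0.233028) / 0.329977 = 0.320878
d₂ = d₁ − σ√T = 0.320878 − 0.329977 = -0.009099
e^{−rT} = 0.836453
N(−d₁) = 0.374151,  N(−d₂) = 0.503630
price = K·e^{−rT}·N(−d₂) − S·N(−d₁) = 107.649501 − 84.195311 = 23.454190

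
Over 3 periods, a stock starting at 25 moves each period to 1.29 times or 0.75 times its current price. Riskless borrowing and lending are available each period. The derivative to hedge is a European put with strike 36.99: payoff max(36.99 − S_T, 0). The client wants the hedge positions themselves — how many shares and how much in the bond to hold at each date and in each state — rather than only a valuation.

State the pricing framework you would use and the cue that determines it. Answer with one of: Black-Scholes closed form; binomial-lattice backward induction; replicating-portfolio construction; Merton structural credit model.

Key observation: since the answer must list Δ and B at each node of the 1.29/0.75 lattice on 25, the replicating-portfolio method — solving the two-state system at every node — is the one that applies.

framework: replicating-portfolio construction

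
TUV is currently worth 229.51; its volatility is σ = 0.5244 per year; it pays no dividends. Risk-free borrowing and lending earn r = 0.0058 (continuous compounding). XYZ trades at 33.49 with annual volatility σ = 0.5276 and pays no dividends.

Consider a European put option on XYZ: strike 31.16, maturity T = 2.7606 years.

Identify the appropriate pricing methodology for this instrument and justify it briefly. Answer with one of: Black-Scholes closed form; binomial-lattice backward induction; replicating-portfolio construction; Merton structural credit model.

framework: Black-Scholes closed form

Key observation: a European claim on XYZ (strike 31.16) — a lognormal (GBM) underlying with constant rate and volatility — has an exact closed-form value; no lattice or capital structure is involved.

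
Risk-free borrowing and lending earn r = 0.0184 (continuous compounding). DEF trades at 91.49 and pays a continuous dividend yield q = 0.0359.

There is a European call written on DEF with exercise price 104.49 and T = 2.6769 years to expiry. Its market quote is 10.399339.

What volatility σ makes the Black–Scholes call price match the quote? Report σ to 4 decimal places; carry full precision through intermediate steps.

sigma = 0.2951

At σ = 0.2951 the Black–Scholes value reproduces the quote:
σ√T = 0.2951·√2.6769 = 0.482820
d₁ = (ln(S/K) + (r−q+σ²/2)T) / (σ√T) = (ln(91.49/104.49) + (0.0184−0.0359+0.2951²/2)·2.6769) / 0.482820 = (-0.132862 + 0.069712) / 0.482820 = -0.130794
d₂ = d₁ − σ√T = -0.130794 − 0.482820 = -0.613614
e^{−rT} = 0.951938
e^{−qT} = 0.908373
N(d₁) = 0.447969,  N(d₂) = 0.269735
V = S·e^{−qT}·N(d₁) − K·e^{−rT}·N(d₂) = 37.229380 − 26.830040 = 10.399339 (the observed quote) — the price is monotone increasing in volatility, hence this σ is the only solution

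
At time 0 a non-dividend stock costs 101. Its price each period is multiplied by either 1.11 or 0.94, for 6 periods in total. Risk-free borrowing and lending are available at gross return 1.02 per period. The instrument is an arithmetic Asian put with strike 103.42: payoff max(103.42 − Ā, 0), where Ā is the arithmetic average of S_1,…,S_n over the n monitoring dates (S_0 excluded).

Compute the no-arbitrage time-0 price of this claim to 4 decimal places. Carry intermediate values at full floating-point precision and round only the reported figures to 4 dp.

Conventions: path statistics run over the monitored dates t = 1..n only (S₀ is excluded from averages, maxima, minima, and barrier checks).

price = 3.2337

With p* = (R−d)/(u−d) = 0.4706, sum probability × payoff across the paths and divide by R^6.
Enumerate all 2^6 = 64 price paths (U = up ×1.11, D = down ×0.94); each path with k up-moves has probability p*^k·(1−p*)^(6−k).
DDDDDD: Ā=81.7882, payoff=21.6318, prob=0.022017
UDDDDD: Ā=96.5797, payoff=6.8403, prob=0.019571
DUDDDD: Ā=93.7181, payoff=9.7019, prob=0.019571
UUDDDD: Ā=110.6671, payoff=0.0000, prob=0.017396
DDUDDD: Ā=91.0281, payoff=12.3919, prob=0.019571
UDUDDD: Ā=107.4906, payoff=0.0000, prob=0.017396
DUUDDD: Ā=104.6289, payoff=0.0000, prob=0.017396
UUUDDD: Ā=123.5512, payoff=0.0000, prob=0.015463
DDDUDD: Ā=88.4995, payoff=14.9205, prob=0.019571
UDDUDD: Ā=104.5047, payoff=0.0000, prob=0.017396
DUDUDD: Ā=101.6431, payoff=1.7769, prob=0.017396
UUDUDD: Ā=120.0253, payoff=0.0000, prob=0.015463
DDUUDD: Ā=98.9531, payoff=4.4669, prob=0.017396
UDUUDD: Ā=116.8489, payoff=0.0000, prob=0.015463
DUUUDD: Ā=113.9872, payoff=0.0000, prob=0.015463
UUUUDD: Ā=134.6019, payoff=0.0000, prob=0.013745
DDDDUD: Ā=86.1227, payoff=17.2973, prob=0.019571
UDDDUD: Ā=101.6980, payoff=1.7220, prob=0.017396
DUDDUD: Ā=98.8364, payoff=4.5836, prob=0.017396
UUDDUD: Ā=116.7110, payoff=0.0000, prob=0.015463
DDUDUD: Ā=96.1464, payoff=7.2736, prob=0.017396
UDUDUD: Ā=113.5346, payoff=0.0000, prob=0.015463
DUUDUD: Ā=110.6729, payoff=0.0000, prob=0.015463
UUUDUD: Ā=130.6882, payoff=0.0000, prob=0.013745
DDDUUD: Ā=93.6178, payoff=9.8022, prob=0.017396
UDDUUD: Ā=110.5487, payoff=0.0000, prob=0.015463
DUDUUD: Ā=107.6871, payoff=0.0000, prob=0.015463
UUDUUD: Ā=127.1624, payoff=0.0000, prob=0.013745
DDUUUD: Ā=104.9971, payoff=0.0000, prob=0.015463
UDUUUD: Ā=123.9859, payoff=0.0000, prob=0.013745
DUUUUD: Ā=121.1243, payoff=0.0000, prob=0.013745
UUUUUD: Ā=143.0297, payoff=0.0000, prob=0.012218
DDDDDU: Ā=83.8884, payoff=19.5316, prob=0.019571
UDDDDU: Ā=99.0597, payoff=4.3603, prob=0.017396
DUDDDU: Ā=96.1981, payoff=7.2219, prob=0.017396
UUDDDU: Ā=113.5956, payoff=0.0000, prob=0.015463
DDUDDU: Ā=93.5081, payoff=9.9119, prob=0.017396
UDUDDU: Ā=110.4191, payoff=0.0000, prob=0.015463
DUUDDU: Ā=107.5575, payoff=0.0000, prob=0.015463
UUUDDU: Ā=127.0094, payoff=0.0000, prob=0.013745
DDDUDU: Ā=90.9795, payoff=12.4405, prob=0.017396
UDDUDU: Ā=107.4333, payoff=0.0000, prob=0.015463
DUDUDU: Ā=104.5716, payoff=0.0000, prob=0.015463
UUDUDU: Ā=123.4835, payoff=0.0000, prob=0.013745
DDUUDU: Ā=101.8816, payoff=1.5384, prob=0.015463
UDUUDU: Ā=120.3070, payoff=0.0000, prob=0.013745
DUUUDU: Ā=117.4454, payoff=0.0000, prob=0.013745
UUUUDU: Ā=138.6855, payoff=0.0000, prob=0.012218
DDDDUU: Ā=88.6027, payoff=14.8173, prob=0.017396
UDDDUU: Ā=104.6266, payoff=0.0000, prob=0.015463
DUDDUU: Ā=101.7649, payoff=1.6551, prob=0.015463
UUDDUU: Ā=120.1692, payoff=0.0000, prob=0.013745
DDUDUU: Ā=99.0749, payoff=4.3451, prob=0.015463
UDUDUU: Ā=116.9927, payoff=0.0000, prob=0.013745
DUUDUU: Ā=114.1311, payoff=0.0000, prob=0.013745
UUUDUU: Ā=134.7718, payoff=0.0000, prob=0.012218
DDDUUU: Ā=96.5464, payoff=6.8736, prob=0.015463
UDDUUU: Ā=114.0069, payoff=0.0000, prob=0.013745
DUDUUU: Ā=111.1452, payoff=0.0000, prob=0.013745
UUDUUU: Ā=131.2459, payoff=0.0000, prob=0.012218
DDUUUU: Ā=108.4552, payoff=0.0000, prob=0.013745
UDUUUU: Ā=128.0695, payoff=0.0000, prob=0.012218
DUUUUU: Ā=125.2078, payoff=0.0000, prob=0.012218
UUUUUU: Ā=147.8518, payoff=0.0000, prob=0.010860
Price = Σ prob·payoff / R^6 = 3.641644 / 1.126162 = 3.2337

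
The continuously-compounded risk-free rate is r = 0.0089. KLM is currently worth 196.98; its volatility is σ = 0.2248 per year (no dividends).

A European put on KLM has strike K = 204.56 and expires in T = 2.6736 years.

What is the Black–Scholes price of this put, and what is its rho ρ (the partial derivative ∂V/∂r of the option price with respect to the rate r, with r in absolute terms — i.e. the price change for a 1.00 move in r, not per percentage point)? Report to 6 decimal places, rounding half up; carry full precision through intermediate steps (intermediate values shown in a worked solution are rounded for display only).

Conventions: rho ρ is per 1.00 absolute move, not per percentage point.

σ√T = 0.2248·√2.6736 = 0.367574
d₁ = (ln(S/K) + (r+σ²/2)T) / (σ√T) = (ln(196.98/204.56) + (0.0089+0.2248²/2)·2.6736) / 0.367574 = (-0.037759 + 0.091350) / 0.367574 = 0.145797
d₂ = d₁ − σ√T = 0.145797 − 0.367574 = -0.221777
e^{−rT} = 0.976486
N(−d₁) = 0.442041,  N(−d₂) = 0.587756
Put price V = K·e^{−rT}·N(−d₂) − S·N(−d₁) = 117.404261 − 87.073202 = 30.331060
ρ = −K·T·e^{−rT}·N(−d₂) = -313.892033

price = 30.331060
ρ = -313.892033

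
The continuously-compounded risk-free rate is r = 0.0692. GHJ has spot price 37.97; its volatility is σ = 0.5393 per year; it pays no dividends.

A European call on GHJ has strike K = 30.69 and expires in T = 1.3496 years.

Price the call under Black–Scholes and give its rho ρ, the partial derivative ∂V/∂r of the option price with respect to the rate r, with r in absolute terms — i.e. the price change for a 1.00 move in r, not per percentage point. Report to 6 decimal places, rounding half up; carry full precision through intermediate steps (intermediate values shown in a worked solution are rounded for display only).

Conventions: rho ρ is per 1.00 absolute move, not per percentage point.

price = 14.024090
ρ = 21.491793

σ√T = 0.5393·√1.3496 = 0.626517
d₁ = (ln(S/K) + (r+σ²/2)T) / (σ√T) = (ln(37.97/30.69) + (0.0692+0.5393²/2)·1.3496) / 0.626517 = (0.212860 + 0.289654) / 0.626517 = 0.802075
d₂ = d₁ − σ√T = 0.802075 − 0.626517 = 0.175558
e^{−rT} = 0.910836
N(d₁) = 0.788745,  N(d₂) = 0.569679
Call price V = S·N(d₁) − K·e^{−rT}·N(d₂) = 29.948655 − 15.924565 = 14.024090
ρ = K·T·e^{−rT}·N(d₂) = 21.491793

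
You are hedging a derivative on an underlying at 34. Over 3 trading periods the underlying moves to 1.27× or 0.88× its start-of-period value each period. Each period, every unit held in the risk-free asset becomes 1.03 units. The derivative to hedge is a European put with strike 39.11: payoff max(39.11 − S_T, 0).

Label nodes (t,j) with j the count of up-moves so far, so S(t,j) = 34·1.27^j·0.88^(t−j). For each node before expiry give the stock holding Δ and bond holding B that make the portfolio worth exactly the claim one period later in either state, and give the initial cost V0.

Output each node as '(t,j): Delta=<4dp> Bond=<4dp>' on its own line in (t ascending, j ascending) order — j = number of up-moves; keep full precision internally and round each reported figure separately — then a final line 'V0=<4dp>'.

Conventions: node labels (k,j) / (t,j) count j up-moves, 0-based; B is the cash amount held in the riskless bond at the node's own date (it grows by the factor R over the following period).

The replicating-portfolio and risk-neutral prices coincide; use p* = (1.03−0.88)/(1.27−0.88) = 0.3846 for the latter.
Terminal payoffs: V(3,0)=15.9400, V(3,1)=5.6714, V(3,2)=0.0000, V(3,3)=0.0000
(2,0): S=26.3296. Δ = (V_up−V_dn)/(S_up−S_dn) = (5.6714−15.9400)/(33.4386−23.1700) = -1.0000. V = [p*·5.6714 + (1−p*)·15.9400]/1.03 = 11.6413. B = V − Δ·S = 37.9709.
(2,1): S=37.9984. Δ = (V_up−V_dn)/(S_up−S_dn) = (0.0000−5.6714)/(48.2580−33.4386) = -0.3827. V = [p*·0.0000 + (1−p*)·5.6714]/1.03 = 3.3884. B = V − Δ·S = 17.9305.
(2,2): S=54.8386. Δ = (V_up−V_dn)/(S_up−S_dn) = (0.0000−0.0000)/(69.6450−48.2580) = 0.0000. V = [p*·0.0000 + (1−p*)·0.0000]/1.03 = 0.0000. B = V − Δ·S = 0.0000.
(1,0): S=29.9200. Δ = (V_up−V_dn)/(S_up−S_dn) = (3.3884−11.6413)/(37.9984−26.3296) = -0.7073. V = [p*·3.3884 + (1−p*)·11.6413]/1.03 = 8.2205. B = V − Δ·S = 29.3816.
(1,1): S=43.1800. Δ = (V_up−V_dn)/(S_up−S_dn) = (0.0000−3.3884)/(54.8386−37.9984) = -0.2012. V = [p*·0.0000 + (1−p*)·3.3884]/1.03 = 2.0245. B = V − Δ·S = 10.7128.
(0,0): S=34.0000. Δ = (V_up−V_dn)/(S_up−S_dn) = (2.0245−8.2205)/(43.1800−29.9200) = -0.4673. V = [p*·2.0245 + (1−p*)·8.2205]/1.03 = 5.6674. B = V − Δ·S = 21.5546.
As a check, the time-0 holding Δ(0,0)·S0 + B(0,0) comes to 5.6674 — exactly V0.

(0,0): Delta=-0.4673 Bond=21.5546
(1,0): Delta=-0.7073 Bond=29.3816
(1,1): Delta=-0.2012 Bond=10.7128
(2,0): Delta=-1.0000 Bond=37.9709
(2,1): Delta=-0.3827 Bond=17.9305
(2,2): Delta=0.0000 Bond=0.0000
V0=5.6674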